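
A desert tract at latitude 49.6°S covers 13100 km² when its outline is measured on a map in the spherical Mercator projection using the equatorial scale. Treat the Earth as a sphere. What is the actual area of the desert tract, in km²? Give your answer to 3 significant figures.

For Mercator, h = k = sec φ (a conformal cylindrical projection has a single point scale, 1/cos φ).
Areal scale = k² = sec²φ = 1/cos²(49.6°) = 1/0.6481² = 2.381.
True area = apparent / (areal scale) = 13100 / 2.381 ≈ 5500 km².

5500 km²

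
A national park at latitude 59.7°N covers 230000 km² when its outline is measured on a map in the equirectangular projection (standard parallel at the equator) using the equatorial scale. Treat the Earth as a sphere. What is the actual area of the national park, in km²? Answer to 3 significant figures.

In the plate carrée (x = Rλ, y = Rφ), meridians are true-scale (h = 1) and parallels are stretched by k = sec φ.
Areal scale = h·k = 1 × sec φ; at 59.7°, h = 1.000, k = 1.982, so h·k = 1.982.
True area = apparent / (areal scale) = 230000 / 1.982 ≈ 116000 km².

116000 km²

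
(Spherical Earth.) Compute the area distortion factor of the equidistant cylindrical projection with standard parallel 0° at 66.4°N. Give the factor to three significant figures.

In the plate carrée (x = Rλ, y = Rφ), meridians are true-scale (h = 1) and parallels are stretched by k = sec φ.
Areal scale = h·k = 1 × sec φ; at 66.4°, h = 1.000, k = 2.498, so h·k = 2.498.

2.50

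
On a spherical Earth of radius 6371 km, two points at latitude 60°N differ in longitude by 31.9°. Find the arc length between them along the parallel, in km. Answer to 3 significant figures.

Arc length along a parallel = R cos φ · Δλ (with Δλ in radians).
= 6371 × cos 60° × (31.9° × π/180) = 6371 × 0.5000 × 0.5568 ≈ 1770 km.

1770 km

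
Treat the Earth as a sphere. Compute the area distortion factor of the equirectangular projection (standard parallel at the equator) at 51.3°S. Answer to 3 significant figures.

For the equirectangular projection with φ₀ = 0 (plate carrée), h = 1 along meridians and k = sec φ along parallels.
Areal scale = h·k = 1 × sec φ; at 51.3°, h = 1.000, k = 1.599, so h·k = 1.599.

1.60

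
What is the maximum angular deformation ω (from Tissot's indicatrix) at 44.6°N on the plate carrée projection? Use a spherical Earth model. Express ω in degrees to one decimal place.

19.4°

Plate carrée maps x = Rλ, y = Rφ. The meridian scale is h = 1 and the parallel scale is k = 1/cos φ = sec φ.
At 44.6°: h = 1.000, k = 1.404; principal scales a = 1.404, b = 1.000.
sin(ω/2) = (a − b)/(a + b) = 0.4044/2.404 = 0.1682, so ω = 2 arcsin(0.1682) ≈ 19.4°.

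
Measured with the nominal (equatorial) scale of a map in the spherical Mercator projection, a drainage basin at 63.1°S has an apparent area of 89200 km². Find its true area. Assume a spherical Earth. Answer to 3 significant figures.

For Mercator, h = k = sec φ (a conformal cylindrical projection has a single point scale, 1/cos φ).
Areal scale = k² = sec²φ = 1/cos²(63.1°) = 1/0.4524² = 4.885.
True area = apparent / (areal scale) = 89200 / 4.885 ≈ 18300 km².

18300 km²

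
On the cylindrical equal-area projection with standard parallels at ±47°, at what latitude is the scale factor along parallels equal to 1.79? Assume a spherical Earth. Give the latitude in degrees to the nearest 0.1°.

Cylindrical equal-area (φ₀ = 47°): h = cos φ / cos 47° along meridians, k = cos 47° / cos φ along parallels; h·k = 1.
k = cos φ₀ / cos φ = 1.79  ⇒  cos φ = cos 47° / 1.79 = 0.3810.
φ = arccos(0.3810) ≈ 67.6°.

67.6°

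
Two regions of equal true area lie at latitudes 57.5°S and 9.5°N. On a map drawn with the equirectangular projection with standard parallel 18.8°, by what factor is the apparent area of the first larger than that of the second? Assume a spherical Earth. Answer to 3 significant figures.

1.84

The equidistant cylindrical projection with φ₀ = 18.8° has h = 1 (meridians true) and k = cos φ₀ / cos φ along parallels.
Areal scale at 57.5°: h·k = 1.000 × 1.762 = 1.762.
Areal scale at 9.5°: h·k = 1.000 × 0.9598 = 0.9598.
Ratio = 1.762/0.9598 ≈ 1.84.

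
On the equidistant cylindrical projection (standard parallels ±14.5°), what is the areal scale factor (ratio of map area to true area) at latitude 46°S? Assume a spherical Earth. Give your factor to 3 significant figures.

In the equirectangular projection with standard parallel φ₀ = 14.5° (x = Rλ cos φ₀, y = Rφ), meridians are true-scale (h = 1) and the parallel scale is k = cos φ₀ / cos φ.
Areal scale = h·k = 1 × cos φ₀ / cos φ; at 46°, h = 1.000, k = 1.394, so h·k = 1.394.

1.39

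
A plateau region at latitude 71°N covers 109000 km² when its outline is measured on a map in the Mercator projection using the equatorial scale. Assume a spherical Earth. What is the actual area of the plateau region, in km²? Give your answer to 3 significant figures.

For Mercator, h = k = sec φ (a conformal cylindrical projection has a single point scale, 1/cos φ).
Areal scale = k² = sec²φ = 1/cos²(71°) = 1/0.3256² = 9.434.
True area = apparent / (areal scale) = 109000 / 9.434 ≈ 11600 km².

11600 km²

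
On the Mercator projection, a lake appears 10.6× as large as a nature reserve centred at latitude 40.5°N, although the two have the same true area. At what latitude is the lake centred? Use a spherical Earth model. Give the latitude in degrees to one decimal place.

On Mercator, (apparent₁)/(apparent₂) = sec²φ₁ / sec²φ₂ when true areas are equal.
cos²φ₂ / cos²φ₁ = 10.6  ⇒  cos φ₁ = cos 40.5° / √10.6 = 0.7604/3.256 = 0.2336.
φ₁ = arccos(0.2336) ≈ 76.5°.

76.5°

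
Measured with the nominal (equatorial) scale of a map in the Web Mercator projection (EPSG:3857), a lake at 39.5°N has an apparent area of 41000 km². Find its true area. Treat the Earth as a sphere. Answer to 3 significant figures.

For Mercator, h = k = sec φ (a conformal cylindrical projection has a single point scale, 1/cos φ).
Areal scale = k² = sec²φ = 1/cos²(39.5°) = 1/0.7716² = 1.680.
True area = apparent / (areal scale) = 41000 / 1.680 ≈ 24400 km².

24400 km²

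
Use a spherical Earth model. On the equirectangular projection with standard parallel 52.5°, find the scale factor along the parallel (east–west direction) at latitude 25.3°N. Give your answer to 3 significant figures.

The equidistant cylindrical projection with φ₀ = 52.5° has h = 1 (meridians true) and k = cos φ₀ / cos φ along parallels.
k = cos 52.5° / cos 25.3° = 0.6088/0.9041 = 0.6733.

0.673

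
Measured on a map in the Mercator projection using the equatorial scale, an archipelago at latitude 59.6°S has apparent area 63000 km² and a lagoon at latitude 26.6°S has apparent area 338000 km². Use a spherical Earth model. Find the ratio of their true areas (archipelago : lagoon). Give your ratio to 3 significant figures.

On Mercator the areal scale is sec²φ, so true area = apparent × cos²φ.
True area of archipelago: 63000 × cos²(59.6°) = 63000 × 0.2561 = 16130 km².
True area of lagoon: 338000 × cos²(26.6°) = 338000 × 0.7995 = 270200 km².
Ratio = 16130 / 270200 ≈ 0.0597.

0.0597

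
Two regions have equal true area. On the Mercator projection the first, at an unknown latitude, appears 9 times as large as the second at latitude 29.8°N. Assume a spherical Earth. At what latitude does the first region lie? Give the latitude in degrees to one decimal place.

73.2°

On Mercator, (apparent₁)/(apparent₂) = sec²φ₁ / sec²φ₂ when true areas are equal.
cos²φ₂ / cos²φ₁ = 9  ⇒  cos φ₁ = cos 29.8° / √9 = 0.8678/3.000 = 0.2893.
φ₁ = arccos(0.2893) ≈ 73.2°.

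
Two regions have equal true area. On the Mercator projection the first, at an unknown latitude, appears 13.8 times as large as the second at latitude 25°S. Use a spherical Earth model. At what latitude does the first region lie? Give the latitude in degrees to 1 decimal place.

75.9°

For equal true areas on Mercator, apparent areas scale as sec²φ, so the ratio is cos²φ₂ / cos²φ₁.
cos²φ₂ / cos²φ₁ = 13.8  ⇒  cos φ₁ = cos 25° / √13.8 = 0.9063/3.715 = 0.2440.
φ₁ = arccos(0.2440) ≈ 75.9°.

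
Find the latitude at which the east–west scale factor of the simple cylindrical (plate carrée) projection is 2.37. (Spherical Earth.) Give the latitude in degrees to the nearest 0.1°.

65.0°

Plate carrée: h = 1, k = sec φ along parallels.
sec φ = 2.37  ⇒  cos φ = 0.4219  ⇒  φ ≈ 65.0°.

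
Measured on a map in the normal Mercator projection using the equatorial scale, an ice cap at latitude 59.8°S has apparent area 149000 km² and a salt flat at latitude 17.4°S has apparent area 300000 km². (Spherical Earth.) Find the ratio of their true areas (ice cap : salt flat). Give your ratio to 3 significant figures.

0.138

Mercator's areal exaggeration is sec²φ; hence true area = (apparent area) · cos²φ.
True area of ice cap: 149000 × cos²(59.8°) = 149000 × 0.2530 = 37700 km².
True area of salt flat: 300000 × cos²(17.4°) = 300000 × 0.9106 = 273200 km².
Ratio = 37700 / 273200 ≈ 0.138.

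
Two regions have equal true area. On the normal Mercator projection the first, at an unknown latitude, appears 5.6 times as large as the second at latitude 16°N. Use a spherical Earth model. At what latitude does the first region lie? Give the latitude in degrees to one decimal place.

On Mercator, (apparent₁)/(apparent₂) = sec²φ₁ / sec²φ₂ when true areas are equal.
cos²φ₂ / cos²φ₁ = 5.6  ⇒  cos φ₁ = cos 16° / √5.6 = 0.9613/2.366 = 0.4062.
φ₁ = arccos(0.4062) ≈ 66.0°.

66.0°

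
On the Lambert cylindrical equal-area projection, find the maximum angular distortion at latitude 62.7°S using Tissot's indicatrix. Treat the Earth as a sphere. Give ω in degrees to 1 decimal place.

The Lambert cylindrical equal-area projection is the cylindrical equal-area projection with its standard parallel at the equator (φ₀ = 0). A cylindrical equal-area projection with standard parallel φ₀ has meridian scale h = cos φ / cos φ₀ and parallel scale k = cos φ₀ / cos φ (so areas are preserved, h·k = 1).
At 62.7°: h = 0.4586, k = 2.180; principal scales a = 2.180, b = 0.4586.
sin(ω/2) = (a − b)/(a + b) = 1.722/2.639 = 0.6524, so ω = 2 arcsin(0.6524) ≈ 81.4°.

81.4°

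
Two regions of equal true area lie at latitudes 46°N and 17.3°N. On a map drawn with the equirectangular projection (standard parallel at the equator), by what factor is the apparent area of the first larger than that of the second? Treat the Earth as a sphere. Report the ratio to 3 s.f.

1.37

Plate carrée maps x = Rλ, y = Rφ. The meridian scale is h = 1 and the parallel scale is k = 1/cos φ = sec φ.
Areal scale at 46°: h·k = 1.000 × 1.440 = 1.440.
Areal scale at 17.3°: h·k = 1.000 × 1.047 = 1.047.
Ratio = 1.440/1.047 ≈ 1.37.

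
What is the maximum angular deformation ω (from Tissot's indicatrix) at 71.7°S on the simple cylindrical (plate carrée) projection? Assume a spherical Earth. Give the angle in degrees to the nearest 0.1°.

For the equirectangular projection with φ₀ = 0 (plate carrée), h = 1 along meridians and k = sec φ along parallels.
At 71.7°: h = 1.000, k = 3.185; principal scales a = 3.185, b = 1.000.
sin(ω/2) = (a − b)/(a + b) = 2.185/4.185 = 0.5221, so ω = 2 arcsin(0.5221) ≈ 62.9°.

62.9°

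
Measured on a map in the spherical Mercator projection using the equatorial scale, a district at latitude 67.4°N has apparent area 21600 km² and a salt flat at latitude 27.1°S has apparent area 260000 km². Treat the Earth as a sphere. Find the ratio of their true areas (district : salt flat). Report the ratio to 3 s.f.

Since Mercator area scale is 1/cos²φ, the true area equals the apparent area multiplied by cos²φ.
True area of district: 21600 × cos²(67.4°) = 21600 × 0.1477 = 3190 km².
True area of salt flat: 260000 × cos²(27.1°) = 260000 × 0.7925 = 206000 km².
Ratio = 3190 / 206000 ≈ 0.0155.

0.0155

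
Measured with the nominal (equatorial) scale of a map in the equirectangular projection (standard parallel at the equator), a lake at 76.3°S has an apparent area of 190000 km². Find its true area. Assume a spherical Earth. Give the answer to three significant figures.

45000 km²

In the plate carrée (x = Rλ, y = Rφ), meridians are true-scale (h = 1) and parallels are stretched by k = sec φ.
Areal scale = h·k = 1 × sec φ; at 76.3°, h = 1.000, k = 4.222, so h·k = 4.222.
True area = apparent / (areal scale) = 190000 / 4.222 ≈ 45000 km².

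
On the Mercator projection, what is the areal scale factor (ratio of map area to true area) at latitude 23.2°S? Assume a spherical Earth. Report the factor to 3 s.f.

Mercator is conformal, so the point scale is isotropic: h = k = sec φ = 1/cos φ.
Areal scale = k² = sec²φ = 1/cos²(23.2°) = 1/0.9191² = 1.184.

1.18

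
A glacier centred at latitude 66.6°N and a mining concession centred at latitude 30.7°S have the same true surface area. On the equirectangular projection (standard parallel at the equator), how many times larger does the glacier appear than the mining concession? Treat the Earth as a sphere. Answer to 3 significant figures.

For the equirectangular projection with φ₀ = 0 (plate carrée), h = 1 along meridians and k = sec φ along parallels.
Areal scale at 66.6°: h·k = 1.000 × 2.518 = 2.518.
Areal scale at 30.7°: h·k = 1.000 × 1.163 = 1.163.
Ratio = 2.518/1.163 ≈ 2.17.

2.17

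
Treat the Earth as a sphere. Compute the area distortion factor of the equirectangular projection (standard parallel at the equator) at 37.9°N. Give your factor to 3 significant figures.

1.27

In the plate carrée (x = Rλ, y = Rφ), meridians are true-scale (h = 1) and parallels are stretched by k = sec φ.
Areal scale = h·k = 1 × sec φ; at 37.9°, h = 1.000, k = 1.267, so h·k = 1.267.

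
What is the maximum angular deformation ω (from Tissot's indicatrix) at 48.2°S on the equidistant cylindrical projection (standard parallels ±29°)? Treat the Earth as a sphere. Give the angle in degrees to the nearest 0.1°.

In the equirectangular projection with standard parallel φ₀ = 29° (x = Rλ cos φ₀, y = Rφ), meridians are true-scale (h = 1) and the parallel scale is k = cos φ₀ / cos φ.
At 48.2°: h = 1.000, k = 1.312; principal scales a = 1.312, b = 1.000.
sin(ω/2) = (a − b)/(a + b) = 0.3122/2.312 = 0.1350, so ω = 2 arcsin(0.1350) ≈ 15.5°.

15.5°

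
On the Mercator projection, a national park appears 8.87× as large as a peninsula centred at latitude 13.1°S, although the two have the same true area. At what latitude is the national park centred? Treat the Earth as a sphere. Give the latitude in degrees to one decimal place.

For equal true areas on Mercator, apparent areas scale as sec²φ, so the ratio is cos²φ₂ / cos²φ₁.
cos²φ₂ / cos²φ₁ = 8.87  ⇒  cos φ₁ = cos 13.1° / √8.87 = 0.9740/2.978 = 0.3270.
φ₁ = arccos(0.3270) ≈ 70.9°.

70.9°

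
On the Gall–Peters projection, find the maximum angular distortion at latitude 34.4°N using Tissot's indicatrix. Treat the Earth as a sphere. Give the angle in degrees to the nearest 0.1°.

The Gall–Peters projection is cylindrical equal-area with φ₀ = 45°. Cylindrical equal-area (φ₀ = 45°): h = cos φ / cos 45° along meridians, k = cos 45° / cos φ along parallels; h·k = 1.
At 34.4°: h = 1.167, k = 0.8570; principal scales a = 1.167, b = 0.8570.
sin(ω/2) = (a − b)/(a + b) = 0.3099/2.024 = 0.1531, so ω = 2 arcsin(0.1531) ≈ 17.6°.

17.6°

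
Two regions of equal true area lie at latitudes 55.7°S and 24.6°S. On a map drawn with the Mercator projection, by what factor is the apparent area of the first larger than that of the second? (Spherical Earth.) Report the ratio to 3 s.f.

On Mercator, area is exaggerated by sec²φ = 1/cos²φ.
At 55.7°: sec²(55.7°) = 1/0.5635² = 3.149.
At 24.6°: sec²(24.6°) = 1/0.9092² = 1.210.
Ratio = 3.149/1.210 = cos²(24.6°)/cos²(55.7°) ≈ 2.60.

2.60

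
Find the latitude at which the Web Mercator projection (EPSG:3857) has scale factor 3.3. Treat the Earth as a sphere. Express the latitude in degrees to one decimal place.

Mercator scale is k = sec φ = 1/cos φ.
1/cos φ = 3.3  ⇒  cos φ = 0.3030  ⇒  φ = arccos(0.3030) ≈ 72.4°.

72.4°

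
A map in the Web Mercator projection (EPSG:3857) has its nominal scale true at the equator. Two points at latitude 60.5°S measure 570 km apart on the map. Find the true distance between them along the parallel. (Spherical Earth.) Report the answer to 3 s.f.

Mercator is conformal, so the point scale is isotropic: h = k = sec φ = 1/cos φ.
Along the parallel at 60.5°, map distances are exaggerated by k = sec 60.5° = 2.031.
True distance = 570 / 2.031 = 570 × cos 60.5° ≈ 281 km.

281 km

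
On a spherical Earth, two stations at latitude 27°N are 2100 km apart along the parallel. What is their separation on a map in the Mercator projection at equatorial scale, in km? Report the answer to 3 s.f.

2360 km

The Mercator projection is conformal; its linear scale factor is the same in every direction and equals sec φ = 1/cos φ.
Along the parallel, k = sec 27° = 1/0.8910 = 1.122.
Map distance = 2100 × 1.122 ≈ 2360 km.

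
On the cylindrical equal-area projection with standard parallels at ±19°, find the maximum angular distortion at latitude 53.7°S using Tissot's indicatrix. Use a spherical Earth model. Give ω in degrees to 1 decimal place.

51.8°

A cylindrical equal-area projection with standard parallel φ₀ has meridian scale h = cos φ / cos φ₀ and parallel scale k = cos φ₀ / cos φ (so areas are preserved, h·k = 1).
At 53.7°: h = 0.6261, k = 1.597; principal scales a = 1.597, b = 0.6261.
sin(ω/2) = (a − b)/(a + b) = 0.9710/2.223 = 0.4367, so ω = 2 arcsin(0.4367) ≈ 51.8°.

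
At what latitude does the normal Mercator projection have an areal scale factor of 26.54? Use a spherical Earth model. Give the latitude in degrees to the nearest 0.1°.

78.8°

Mercator areal scale is sec²φ.
sec²φ = 26.54  ⇒  cos²φ = 0.03768  ⇒  cos φ = 0.1941.
φ = arccos(0.1941) ≈ 78.8°.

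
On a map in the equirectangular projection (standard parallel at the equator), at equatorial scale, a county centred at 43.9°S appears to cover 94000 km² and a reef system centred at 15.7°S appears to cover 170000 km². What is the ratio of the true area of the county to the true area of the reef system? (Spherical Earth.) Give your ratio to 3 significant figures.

0.414

Plate carrée has h = 1 and k = sec φ, giving areal scale sec φ; true area = (apparent area) · cos φ.
True area of county: 94000 × cos(43.9°) = 94000 × 0.7206 = 67730 km².
True area of reef system: 170000 × cos(15.7°) = 170000 × 0.9627 = 163700 km².
Ratio = 67730 / 163700 ≈ 0.414.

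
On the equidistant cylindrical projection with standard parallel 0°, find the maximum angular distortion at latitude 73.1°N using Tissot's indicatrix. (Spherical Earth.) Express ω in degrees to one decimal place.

In the plate carrée (x = Rλ, y = Rφ), meridians are true-scale (h = 1) and parallels are stretched by k = sec φ.
At 73.1°: h = 1.000, k = 3.440; principal scales a = 3.440, b = 1.000.
sin(ω/2) = (a − b)/(a + b) = 2.440/4.440 = 0.5495, so ω = 2 arcsin(0.5495) ≈ 66.7°.

66.7°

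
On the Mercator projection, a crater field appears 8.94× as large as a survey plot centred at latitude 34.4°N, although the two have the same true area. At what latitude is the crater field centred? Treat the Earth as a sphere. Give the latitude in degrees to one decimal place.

For equal true areas on Mercator, apparent areas scale as sec²φ, so the ratio is cos²φ₂ / cos²φ₁.
cos²φ₂ / cos²φ₁ = 8.94  ⇒  cos φ₁ = cos 34.4° / √8.94 = 0.8251/2.990 = 0.2760.
φ₁ = arccos(0.2760) ≈ 74.0°.

74.0°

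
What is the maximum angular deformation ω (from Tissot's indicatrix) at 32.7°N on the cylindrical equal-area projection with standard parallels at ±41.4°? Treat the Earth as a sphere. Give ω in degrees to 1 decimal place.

A cylindrical equal-area projection with standard parallel φ₀ has meridian scale h = cos φ / cos φ₀ and parallel scale k = cos φ₀ / cos φ (so areas are preserved, h·k = 1).
At 32.7°: h = 1.122, k = 0.8914; principal scales a = 1.122, b = 0.8914.
sin(ω/2) = (a − b)/(a + b) = 0.2305/2.013 = 0.1145, so ω = 2 arcsin(0.1145) ≈ 13.1°.

13.1°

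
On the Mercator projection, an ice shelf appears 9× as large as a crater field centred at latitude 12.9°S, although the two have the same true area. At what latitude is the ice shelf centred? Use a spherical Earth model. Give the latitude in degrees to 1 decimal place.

71.0°

On Mercator, (apparent₁)/(apparent₂) = sec²φ₁ / sec²φ₂ when true areas are equal.
cos²φ₂ / cos²φ₁ = 9  ⇒  cos φ₁ = cos 12.9° / √9 = 0.9748/3.000 = 0.3249.
φ₁ = arccos(0.3249) ≈ 71.0°.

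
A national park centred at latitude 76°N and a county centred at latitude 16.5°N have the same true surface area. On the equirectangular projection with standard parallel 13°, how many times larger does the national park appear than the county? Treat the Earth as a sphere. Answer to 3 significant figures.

3.96

In the equirectangular projection with standard parallel φ₀ = 13° (x = Rλ cos φ₀, y = Rφ), meridians are true-scale (h = 1) and the parallel scale is k = cos φ₀ / cos φ.
Areal scale at 76°: h·k = 1.000 × 4.028 = 4.028.
Areal scale at 16.5°: h·k = 1.000 × 1.016 = 1.016.
Ratio = 4.028/1.016 ≈ 3.96.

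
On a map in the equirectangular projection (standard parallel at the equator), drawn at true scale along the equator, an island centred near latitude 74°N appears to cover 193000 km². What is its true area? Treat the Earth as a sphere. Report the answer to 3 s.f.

For the equirectangular projection with φ₀ = 0 (plate carrée), h = 1 along meridians and k = sec φ along parallels.
Areal scale = h·k = 1 × sec φ; at 74°, h = 1.000, k = 3.628, so h·k = 3.628.
True area = apparent / (areal scale) = 193000 / 3.628 ≈ 53200 km².

53200 km²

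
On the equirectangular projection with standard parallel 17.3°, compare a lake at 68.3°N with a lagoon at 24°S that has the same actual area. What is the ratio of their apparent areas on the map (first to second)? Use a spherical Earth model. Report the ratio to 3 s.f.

2.47

With standard parallel φ₀ = 17.3°, the equirectangular projection gives x = Rλ cos φ₀, y = Rφ, so h = 1 and k = cos 17.3° / cos φ.
Areal scale at 68.3°: h·k = 1.000 × 2.582 = 2.582.
Areal scale at 24°: h·k = 1.000 × 1.045 = 1.045.
Ratio = 2.582/1.045 ≈ 2.47.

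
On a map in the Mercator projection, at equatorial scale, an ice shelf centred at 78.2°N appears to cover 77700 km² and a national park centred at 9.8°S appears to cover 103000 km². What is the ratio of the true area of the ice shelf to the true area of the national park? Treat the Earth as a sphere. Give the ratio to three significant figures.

0.0325

Since Mercator area scale is 1/cos²φ, the true area equals the apparent area multiplied by cos²φ.
True area of ice shelf: 77700 × cos²(78.2°) = 77700 × 0.04182 = 3249 km².
True area of national park: 103000 × cos²(9.8°) = 103000 × 0.9710 = 100000 km².
Ratio = 3249 / 100000 ≈ 0.0325.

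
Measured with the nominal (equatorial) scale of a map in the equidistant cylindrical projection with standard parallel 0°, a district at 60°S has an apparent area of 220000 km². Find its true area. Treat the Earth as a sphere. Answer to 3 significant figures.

110000 km²

Plate carrée maps x = Rλ, y = Rφ. The meridian scale is h = 1 and the parallel scale is k = 1/cos φ = sec φ.
Areal scale = h·k = 1 × sec φ; at 60°, h = 1.000, k = 2.000, so h·k = 2.000.
True area = apparent / (areal scale) = 220000 / 2.000 ≈ 110000 km².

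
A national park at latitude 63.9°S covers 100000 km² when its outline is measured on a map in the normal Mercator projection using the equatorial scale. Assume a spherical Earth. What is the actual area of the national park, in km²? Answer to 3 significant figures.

19400 km²

For Mercator, h = k = sec φ (a conformal cylindrical projection has a single point scale, 1/cos φ).
Areal scale = k² = sec²φ = 1/cos²(63.9°) = 1/0.4399² = 5.167.
True area = apparent / (areal scale) = 100000 / 5.167 ≈ 19400 km².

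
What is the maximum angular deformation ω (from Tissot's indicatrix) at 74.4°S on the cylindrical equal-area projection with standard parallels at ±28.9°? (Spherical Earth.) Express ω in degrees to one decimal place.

For cylindrical equal-area with standard parallel φ₀, h = cos φ / cos φ₀ and k = cos φ₀ / cos φ, so h·k = 1.
At 74.4°: h = 0.3072, k = 3.255; principal scales a = 3.255, b = 0.3072.
sin(ω/2) = (a − b)/(a + b) = 2.948/3.563 = 0.8276, so ω = 2 arcsin(0.8276) ≈ 111.7°.

111.7°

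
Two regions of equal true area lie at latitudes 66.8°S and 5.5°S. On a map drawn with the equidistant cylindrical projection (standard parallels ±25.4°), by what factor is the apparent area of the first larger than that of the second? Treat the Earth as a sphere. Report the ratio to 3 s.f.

2.53

In the equirectangular projection with standard parallel φ₀ = 25.4° (x = Rλ cos φ₀, y = Rφ), meridians are true-scale (h = 1) and the parallel scale is k = cos φ₀ / cos φ.
Areal scale at 66.8°: h·k = 1.000 × 2.293 = 2.293.
Areal scale at 5.5°: h·k = 1.000 × 0.9075 = 0.9075.
Ratio = 2.293/0.9075 ≈ 2.53.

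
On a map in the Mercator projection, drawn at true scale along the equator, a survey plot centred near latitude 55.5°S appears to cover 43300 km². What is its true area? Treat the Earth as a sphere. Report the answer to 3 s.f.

Mercator is conformal, so the point scale is isotropic: h = k = sec φ = 1/cos φ.
Areal scale = k² = sec²φ = 1/cos²(55.5°) = 1/0.5664² = 3.117.
True area = apparent / (areal scale) = 43300 / 3.117 ≈ 13900 km².

13900 km²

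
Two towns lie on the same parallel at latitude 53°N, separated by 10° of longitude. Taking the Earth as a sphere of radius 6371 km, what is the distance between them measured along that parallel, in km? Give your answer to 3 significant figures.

Arc length along a parallel = R cos φ · Δλ (with Δλ in radians).
= 6371 × cos 53° × (10° × π/180) = 6371 × 0.6018 × 0.1745 ≈ 669 km.

669 km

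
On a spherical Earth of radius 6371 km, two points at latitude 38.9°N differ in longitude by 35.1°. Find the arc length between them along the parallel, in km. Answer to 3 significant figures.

Arc length along a parallel = R cos φ · Δλ (with Δλ in radians).
= 6371 × cos 38.9° × (35.1° × π/180) = 6371 × 0.7782 × 0.6126 ≈ 3040 km.

3040 km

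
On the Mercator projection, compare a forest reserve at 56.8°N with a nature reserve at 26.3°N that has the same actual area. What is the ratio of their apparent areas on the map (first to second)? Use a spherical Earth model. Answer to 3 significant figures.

2.68

Mercator is conformal with k = sec φ, so areal scale = k² = sec²φ.
At 56.8°: sec²(56.8°) = 1/0.5476² = 3.335.
At 26.3°: sec²(26.3°) = 1/0.8965² = 1.244.
Ratio = 3.335/1.244 = cos²(26.3°)/cos²(56.8°) ≈ 2.68.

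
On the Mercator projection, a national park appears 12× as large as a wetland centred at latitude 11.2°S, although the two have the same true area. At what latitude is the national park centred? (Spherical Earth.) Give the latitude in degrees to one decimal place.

Mercator areal scale is sec²φ, so apparent-area ratio = sec²φ₁ / sec²φ₂ = cos²φ₂ / cos²φ₁.
cos²φ₂ / cos²φ₁ = 12  ⇒  cos φ₁ = cos 11.2° / √12 = 0.9810/3.464 = 0.2832.
φ₁ = arccos(0.2832) ≈ 73.6°.

73.6°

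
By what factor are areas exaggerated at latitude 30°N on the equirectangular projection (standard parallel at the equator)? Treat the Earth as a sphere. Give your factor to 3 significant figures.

In the plate carrée (x = Rλ, y = Rφ), meridians are true-scale (h = 1) and parallels are stretched by k = sec φ.
Areal scale = h·k = 1 × sec φ; at 30°, h = 1.000, k = 1.155, so h·k = 1.155.

1.15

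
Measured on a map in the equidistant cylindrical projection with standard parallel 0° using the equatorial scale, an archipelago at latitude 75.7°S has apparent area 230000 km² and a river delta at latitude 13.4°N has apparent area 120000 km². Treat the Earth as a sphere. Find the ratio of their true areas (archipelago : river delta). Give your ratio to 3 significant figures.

Plate carrée has h = 1 and k = sec φ, giving areal scale sec φ; true area = (apparent area) · cos φ.
True area of archipelago: 230000 × cos(75.7°) = 230000 × 0.2470 = 56810 km².
True area of river delta: 120000 × cos(13.4°) = 120000 × 0.9728 = 116700 km².
Ratio = 56810 / 116700 ≈ 0.487.

0.487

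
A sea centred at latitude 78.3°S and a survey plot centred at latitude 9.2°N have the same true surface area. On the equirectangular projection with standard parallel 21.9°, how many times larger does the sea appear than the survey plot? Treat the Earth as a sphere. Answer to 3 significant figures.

With standard parallel φ₀ = 21.9°, the equirectangular projection gives x = Rλ cos φ₀, y = Rφ, so h = 1 and k = cos 21.9° / cos φ.
Areal scale at 78.3°: h·k = 1.000 × 4.575 = 4.575.
Areal scale at 9.2°: h·k = 1.000 × 0.9399 = 0.9399.
Ratio = 4.575/0.9399 ≈ 4.87.

4.87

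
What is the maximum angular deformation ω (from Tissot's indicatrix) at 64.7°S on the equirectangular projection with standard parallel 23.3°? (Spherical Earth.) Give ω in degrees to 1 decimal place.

With standard parallel φ₀ = 23.3°, the equirectangular projection gives x = Rλ cos φ₀, y = Rφ, so h = 1 and k = cos 23.3° / cos φ.
At 64.7°: h = 1.000, k = 2.149; principal scales a = 2.149, b = 1.000.
sin(ω/2) = (a − b)/(a + b) = 1.149/3.149 = 0.3649, so ω = 2 arcsin(0.3649) ≈ 42.8°.

42.8°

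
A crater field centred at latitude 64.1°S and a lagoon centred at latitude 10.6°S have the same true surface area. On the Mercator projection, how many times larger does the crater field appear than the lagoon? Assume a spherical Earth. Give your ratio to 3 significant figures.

Mercator is conformal with k = sec φ, so areal scale = k² = sec²φ.
At 64.1°: sec²(64.1°) = 1/0.4368² = 5.241.
At 10.6°: sec²(10.6°) = 1/0.9829² = 1.035.
Ratio = 5.241/1.035 = cos²(10.6°)/cos²(64.1°) ≈ 5.06.

5.06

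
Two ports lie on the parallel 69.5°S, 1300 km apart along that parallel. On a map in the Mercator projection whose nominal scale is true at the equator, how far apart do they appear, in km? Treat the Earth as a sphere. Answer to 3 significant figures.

For Mercator, h = k = sec φ (a conformal cylindrical projection has a single point scale, 1/cos φ).
Along the parallel, k = sec 69.5° = 1/0.3502 = 2.855.
Map distance = 1300 × 2.855 ≈ 3710 km.

3710 km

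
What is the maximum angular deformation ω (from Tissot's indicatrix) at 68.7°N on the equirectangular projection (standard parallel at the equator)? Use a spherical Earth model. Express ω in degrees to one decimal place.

55.7°

Plate carrée maps x = Rλ, y = Rφ. The meridian scale is h = 1 and the parallel scale is k = 1/cos φ = sec φ.
At 68.7°: h = 1.000, k = 2.753; principal scales a = 2.753, b = 1.000.
sin(ω/2) = (a − b)/(a + b) = 1.753/3.753 = 0.4671, so ω = 2 arcsin(0.4671) ≈ 55.7°.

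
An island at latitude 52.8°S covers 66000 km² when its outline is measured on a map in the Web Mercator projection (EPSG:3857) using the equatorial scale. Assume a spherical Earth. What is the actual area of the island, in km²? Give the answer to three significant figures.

24100 km²

Mercator is conformal, so the point scale is isotropic: h = k = sec φ = 1/cos φ.
Areal scale = k² = sec²φ = 1/cos²(52.8°) = 1/0.6046² = 2.736.
True area = apparent / (areal scale) = 66000 / 2.736 ≈ 24100 km².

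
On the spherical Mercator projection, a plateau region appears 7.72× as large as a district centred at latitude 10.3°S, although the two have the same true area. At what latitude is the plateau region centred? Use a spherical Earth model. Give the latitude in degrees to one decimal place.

69.3°

For equal true areas on Mercator, apparent areas scale as sec²φ, so the ratio is cos²φ₂ / cos²φ₁.
cos²φ₂ / cos²φ₁ = 7.72  ⇒  cos φ₁ = cos 10.3° / √7.72 = 0.9839/2.778 = 0.3541.
φ₁ = arccos(0.3541) ≈ 69.3°.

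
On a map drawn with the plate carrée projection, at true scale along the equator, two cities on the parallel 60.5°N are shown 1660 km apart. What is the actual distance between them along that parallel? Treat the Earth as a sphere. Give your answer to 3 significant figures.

817 km

In the plate carrée (x = Rλ, y = Rφ), meridians are true-scale (h = 1) and parallels are stretched by k = sec φ.
Along the parallel at 60.5°, map distances are exaggerated by k = sec 60.5° = 2.031.
True distance = 1660 / 2.031 = 1660 × cos 60.5° ≈ 817 km.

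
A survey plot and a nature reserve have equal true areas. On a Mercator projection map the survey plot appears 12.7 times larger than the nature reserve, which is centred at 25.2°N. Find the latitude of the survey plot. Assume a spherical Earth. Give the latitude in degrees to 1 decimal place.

On Mercator, (apparent₁)/(apparent₂) = sec²φ₁ / sec²φ₂ when true areas are equal.
cos²φ₂ / cos²φ₁ = 12.7  ⇒  cos φ₁ = cos 25.2° / √12.7 = 0.9048/3.564 = 0.2539.
φ₁ = arccos(0.2539) ≈ 75.3°.

75.3°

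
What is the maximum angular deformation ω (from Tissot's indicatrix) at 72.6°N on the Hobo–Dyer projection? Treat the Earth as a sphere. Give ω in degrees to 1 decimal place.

Hobo–Dyer is a cylindrical equal-area projection with standard parallels at ±37.5°. For cylindrical equal-area with standard parallel φ₀, h = cos φ / cos φ₀ and k = cos φ₀ / cos φ, so h·k = 1.
At 72.6°: h = 0.3769, k = 2.653; principal scales a = 2.653, b = 0.3769.
sin(ω/2) = (a − b)/(a + b) = 2.276/3.030 = 0.7512, so ω = 2 arcsin(0.7512) ≈ 97.4°.

97.4°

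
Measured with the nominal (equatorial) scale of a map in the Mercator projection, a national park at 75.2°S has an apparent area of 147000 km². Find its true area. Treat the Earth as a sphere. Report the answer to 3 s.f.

Mercator is conformal, so the point scale is isotropic: h = k = sec φ = 1/cos φ.
Areal scale = k² = sec²φ = 1/cos²(75.2°) = 1/0.2554² = 15.33.
True area = apparent / (areal scale) = 147000 / 15.33 ≈ 9590 km².

9590 km²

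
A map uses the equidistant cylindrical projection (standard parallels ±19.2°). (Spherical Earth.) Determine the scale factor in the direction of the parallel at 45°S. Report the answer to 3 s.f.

In the equirectangular projection with standard parallel φ₀ = 19.2° (x = Rλ cos φ₀, y = Rφ), meridians are true-scale (h = 1) and the parallel scale is k = cos φ₀ / cos φ.
k = cos 19.2° / cos 45° = 0.9444/0.7071 = 1.336.

1.34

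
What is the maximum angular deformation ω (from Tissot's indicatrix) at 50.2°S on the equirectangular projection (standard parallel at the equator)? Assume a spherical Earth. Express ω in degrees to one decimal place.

25.4°

In the plate carrée (x = Rλ, y = Rφ), meridians are true-scale (h = 1) and parallels are stretched by k = sec φ.
At 50.2°: h = 1.000, k = 1.562; principal scales a = 1.562, b = 1.000.
sin(ω/2) = (a − b)/(a + b) = 0.5622/2.562 = 0.2194, so ω = 2 arcsin(0.2194) ≈ 25.4°.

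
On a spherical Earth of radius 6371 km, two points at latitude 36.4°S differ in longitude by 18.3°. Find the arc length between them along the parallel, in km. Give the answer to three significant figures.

1640 km

Arc length along a parallel = R cos φ · Δλ (with Δλ in radians).
= 6371 × cos 36.4° × (18.3° × π/180) = 6371 × 0.8049 × 0.3194 ≈ 1640 km.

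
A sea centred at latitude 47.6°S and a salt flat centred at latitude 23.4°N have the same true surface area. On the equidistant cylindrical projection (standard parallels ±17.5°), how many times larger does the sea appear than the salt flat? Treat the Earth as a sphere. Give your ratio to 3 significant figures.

In the equirectangular projection with standard parallel φ₀ = 17.5° (x = Rλ cos φ₀, y = Rφ), meridians are true-scale (h = 1) and the parallel scale is k = cos φ₀ / cos φ.
Areal scale at 47.6°: h·k = 1.000 × 1.414 = 1.414.
Areal scale at 23.4°: h·k = 1.000 × 1.039 = 1.039.
Ratio = 1.414/1.039 ≈ 1.36.

1.36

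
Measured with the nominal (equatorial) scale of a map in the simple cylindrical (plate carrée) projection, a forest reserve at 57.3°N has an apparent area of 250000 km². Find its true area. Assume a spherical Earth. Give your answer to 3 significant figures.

135000 km²

Plate carrée maps x = Rλ, y = Rφ. The meridian scale is h = 1 and the parallel scale is k = 1/cos φ = sec φ.
Areal scale = h·k = 1 × sec φ; at 57.3°, h = 1.000, k = 1.851, so h·k = 1.851.
True area = apparent / (areal scale) = 250000 / 1.851 ≈ 135000 km².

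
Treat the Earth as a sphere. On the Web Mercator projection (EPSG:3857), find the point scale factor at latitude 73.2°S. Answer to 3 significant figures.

3.46

The Mercator projection is conformal; its linear scale factor is the same in every direction and equals sec φ = 1/cos φ.
k = 1/cos 73.2° = 1/0.2890 = 3.460.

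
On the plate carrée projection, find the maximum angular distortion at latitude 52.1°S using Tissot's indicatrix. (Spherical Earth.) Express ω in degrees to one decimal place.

Plate carrée maps x = Rλ, y = Rφ. The meridian scale is h = 1 and the parallel scale is k = 1/cos φ = sec φ.
At 52.1°: h = 1.000, k = 1.628; principal scales a = 1.628, b = 1.000.
sin(ω/2) = (a − b)/(a + b) = 0.6279/2.628 = 0.2389, so ω = 2 arcsin(0.2389) ≈ 27.6°.

27.6°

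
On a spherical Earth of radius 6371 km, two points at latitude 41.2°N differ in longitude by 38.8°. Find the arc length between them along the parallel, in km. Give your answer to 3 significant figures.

3250 km

Arc length along a parallel = R cos φ · Δλ (with Δλ in radians).
= 6371 × cos 41.2° × (38.8° × π/180) = 6371 × 0.7524 × 0.6772 ≈ 3250 km.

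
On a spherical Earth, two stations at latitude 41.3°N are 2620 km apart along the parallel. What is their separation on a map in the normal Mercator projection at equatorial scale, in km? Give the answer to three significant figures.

3490 km

Mercator is conformal, so the point scale is isotropic: h = k = sec φ = 1/cos φ.
Along the parallel, k = sec 41.3° = 1/0.7513 = 1.331.
Map distance = 2620 × 1.331 ≈ 3490 km.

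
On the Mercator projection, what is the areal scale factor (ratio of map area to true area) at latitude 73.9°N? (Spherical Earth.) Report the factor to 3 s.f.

The Mercator projection is conformal; its linear scale factor is the same in every direction and equals sec φ = 1/cos φ.
Areal scale = k² = sec²φ = 1/cos²(73.9°) = 1/0.2773² = 13.00.

13.0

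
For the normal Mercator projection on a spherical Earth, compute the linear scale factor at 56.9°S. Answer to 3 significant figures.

Mercator is conformal, so the point scale is isotropic: h = k = sec φ = 1/cos φ.
k = 1/cos 56.9° = 1/0.5461 = 1.831.

1.83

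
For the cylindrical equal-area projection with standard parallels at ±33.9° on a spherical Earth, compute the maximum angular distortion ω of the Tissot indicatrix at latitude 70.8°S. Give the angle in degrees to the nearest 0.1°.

For cylindrical equal-area with standard parallel φ₀, h = cos φ / cos φ₀ and k = cos φ₀ / cos φ, so h·k = 1.
At 70.8°: h = 0.3962, k = 2.524; principal scales a = 2.524, b = 0.3962.
sin(ω/2) = (a − b)/(a + b) = 2.128/2.920 = 0.7286, so ω = 2 arcsin(0.7286) ≈ 93.5°.

93.5°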